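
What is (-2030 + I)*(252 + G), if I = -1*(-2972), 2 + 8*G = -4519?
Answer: -1179855/4 ≈ -2.9496e+5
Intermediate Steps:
G = -4521/8 (G = -¼ + (⅛)*(-4519) = -¼ - 4519/8 = -4521/8 ≈ -565.13)
I = 2972
(-2030 + I)*(252 + G) = (-2030 + 2972)*(252 - 4521/8) = 942*(-2505/8) = -1179855/4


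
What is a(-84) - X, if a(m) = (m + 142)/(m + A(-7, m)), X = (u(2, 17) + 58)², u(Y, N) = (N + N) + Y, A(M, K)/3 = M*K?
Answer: -7422211/840 ≈ -8836.0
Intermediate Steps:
A(M, K) = 3*K*M (A(M, K) = 3*(M*K) = 3*(K*M) = 3*K*M)
u(Y, N) = Y + 2*N (u(Y, N) = 2*N + Y = Y + 2*N)
X = 8836 (X = ((2 + 2*17) + 58)² = ((2 + 34) + 58)² = (36 + 58)² = 94² = 8836)
a(m) = -(142 + m)/(20*m) (a(m) = (m + 142)/(m + 3*m*(-7)) = (142 + m)/(m - 21*m) = (142 + m)/((-20*m)) = (142 + m)*(-1/(20*m)) = -(142 + m)/(20*m))
a(-84) - X = (1/20)*(-142 - 1*(-84))/(-84) - 1*8836 = (1/20)*(-1/84)*(-142 + 84) - 8836 = (1/20)*(-1/84)*(-58) - 8836 = 29/840 - 8836 = -7422211/840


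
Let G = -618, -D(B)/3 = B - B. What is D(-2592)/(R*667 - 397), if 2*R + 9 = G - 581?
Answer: 0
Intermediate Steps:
D(B) = 0 (D(B) = -3*(B - B) = -3*0 = 0)
R = -604 (R = -9/2 + (-618 - 581)/2 = -9/2 + (½)*(-1199) = -9/2 - 1199/2 = -604)
D(-2592)/(R*667 - 397) = 0/(-604*667 - 397) = 0/(-402868 - 397) = 0/(-403265) = 0*(-1/403265) = 0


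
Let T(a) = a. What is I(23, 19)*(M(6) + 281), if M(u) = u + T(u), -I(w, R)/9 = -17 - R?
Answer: 94932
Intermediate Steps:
I(w, R) = 153 + 9*R (I(w, R) = -9*(-17 - R) = 153 + 9*R)
M(u) = 2*u (M(u) = u + u = 2*u)
I(23, 19)*(M(6) + 281) = (153 + 9*19)*(2*6 + 281) = (153 + 171)*(12 + 281) = 324*293 = 94932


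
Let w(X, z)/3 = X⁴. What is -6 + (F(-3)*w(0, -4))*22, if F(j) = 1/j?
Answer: -6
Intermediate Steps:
w(X, z) = 3*X⁴
-6 + (F(-3)*w(0, -4))*22 = -6 + ((3*0⁴)/(-3))*22 = -6 - 0*22 = -6 - ⅓*0*22 = -6 + 0*22 = -6 + 0 = -6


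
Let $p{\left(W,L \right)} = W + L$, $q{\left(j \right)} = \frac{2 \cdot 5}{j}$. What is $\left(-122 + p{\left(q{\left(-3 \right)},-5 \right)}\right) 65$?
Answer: $- \frac{25415}{3} \approx -8471.7$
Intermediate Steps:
$q{\left(j \right)} = \frac{10}{j}$
$p{\left(W,L \right)} = L + W$
$\left(-122 + p{\left(q{\left(-3 \right)},-5 \right)}\right) 65 = \left(-122 - \left(5 - \frac{10}{-3}\right)\right) 65 = \left(-122 + \left(-5 + 10 \left(- \frac{1}{3}\right)\right)\right) 65 = \left(-122 - \frac{25}{3}\right) 65 = \left(- \frac{391}{3}\right) 65 = - \frac{25415}{3}$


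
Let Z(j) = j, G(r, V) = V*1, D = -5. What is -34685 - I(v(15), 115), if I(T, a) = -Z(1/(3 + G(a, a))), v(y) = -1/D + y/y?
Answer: -4092829/118 ≈ -34685.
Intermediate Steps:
G(r, V) = V
v(y) = 6/5 (v(y) = -1/(-5) + y/y = -1*(-⅕) + 1 = ⅕ + 1 = 6/5)
I(T, a) = -1/(3 + a)
-34685 - I(v(15), 115) = -34685 - (-1)/(3 + 115) = -34685 - (-1)/118 = -34685 - 1*(-1/118) = -34685 + 1/118 = -4092829/118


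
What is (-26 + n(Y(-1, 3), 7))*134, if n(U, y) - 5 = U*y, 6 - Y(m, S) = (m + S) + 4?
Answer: -2814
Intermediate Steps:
Y(m, S) = 2 - S - m (Y(m, S) = 6 - ((m + S) + 4) = 6 - ((S + m) + 4) = 6 - (4 + S + m) = 6 + (-4 - S - m) = 2 - S - m)
n(U, y) = 5 + U*y
(-26 + n(Y(-1, 3), 7))*134 = (-26 + (5 + (2 - 1*3 - 1*(-1))*7))*134 = (-26 + (5 + (2 - 3 + 1)*7))*134 = (-26 + (5 + 0*7))*134 = (-26 + (5 + 0))*134 = (-26 + 5)*134 = -21*134 = -2814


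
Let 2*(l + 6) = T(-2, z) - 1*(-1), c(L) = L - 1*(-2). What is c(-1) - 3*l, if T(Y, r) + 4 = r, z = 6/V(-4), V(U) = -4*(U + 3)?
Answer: 85/4 ≈ 21.250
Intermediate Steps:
V(U) = -12 - 4*U (V(U) = -4*(3 + U) = -12 - 4*U)
z = 3/2 (z = 6/(-12 - 4*(-4)) = 6/(-12 + 16) = 6/4 = 6*(¼) = 3/2 ≈ 1.5000)
T(Y, r) = -4 + r
c(L) = 2 + L (c(L) = L + 2 = 2 + L)
l = -27/4 (l = -6 + ((-4 + 3/2) - 1*(-1))/2 = -6 + (-5/2 + 1)/2 = -6 + (½)*(-3/2) = -6 - ¾ = -27/4 ≈ -6.7500)
c(-1) - 3*l = (2 - 1) - 3*(-27/4) = 1 + 81/4 = 85/4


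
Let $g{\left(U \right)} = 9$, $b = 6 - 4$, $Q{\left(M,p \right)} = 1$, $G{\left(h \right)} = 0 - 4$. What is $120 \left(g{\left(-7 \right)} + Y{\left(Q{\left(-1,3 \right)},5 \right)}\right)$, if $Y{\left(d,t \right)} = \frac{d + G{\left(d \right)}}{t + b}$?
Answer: $\frac{7200}{7} \approx 1028.6$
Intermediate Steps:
$G{\left(h \right)} = -4$
$b = 2$
$Y{\left(d,t \right)} = \frac{-4 + d}{2 + t}$ ($Y{\left(d,t \right)} = \frac{d - 4}{t + 2} = \frac{-4 + d}{2 + t}$)
$120 \left(g{\left(-7 \right)} + Y{\left(Q{\left(-1,3 \right)},5 \right)}\right) = 120 \left(9 + \frac{-4 + 1}{2 + 5}\right) = 120 \left(9 + \frac{1}{7} \left(-3\right)\right) = 120 \left(9 - \frac{3}{7}\right) = 120 \cdot \frac{60}{7} = \frac{7200}{7}$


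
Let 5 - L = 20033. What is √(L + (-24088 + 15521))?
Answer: I*√28595 ≈ 169.1*I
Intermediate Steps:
L = -20028 (L = 5 - 1*20033 = 5 - 20033 = -20028)
√(L + (-24088 + 15521)) = √(-20028 + (-24088 + 15521)) = √(-20028 - 8567) = √(-28595) = I*√28595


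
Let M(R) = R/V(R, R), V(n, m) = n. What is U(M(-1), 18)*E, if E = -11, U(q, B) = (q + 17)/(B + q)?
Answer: -198/19 ≈ -10.421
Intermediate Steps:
M(R) = 1 (M(R) = R/R = 1)
U(q, B) = (17 + q)/(B + q)
U(M(-1), 18)*E = ((17 + 1)/(18 + 1))*(-11) = (18/19)*(-11) = -198/19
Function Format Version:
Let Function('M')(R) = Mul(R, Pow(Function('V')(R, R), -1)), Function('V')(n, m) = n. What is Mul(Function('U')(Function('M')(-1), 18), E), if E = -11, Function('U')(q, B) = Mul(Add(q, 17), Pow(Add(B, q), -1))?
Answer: Rational(-198, 19) ≈ -10.421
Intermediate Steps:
Function('M')(R) = 1 (Function('M')(R) = Mul(R, Pow(R, -1)) = 1)
Function('U')(q, B) = Mul(Pow(Add(B, q), -1), Add(17, q)) (Function('U')(q, B) = Mul(Add(17, q), Pow(Add(B, q), -1)) = Mul(Pow(Add(B, q), -1), Add(17, q)))
Mul(Function('U')(Function('M')(-1), 18), E) = Mul(Mul(Pow(Add(18, 1), -1), Add(17, 1)), -11) = Mul(Mul(Pow(19, -1), 18), -11) = Mul(Mul(Rational(1, 19), 18), -11) = Mul(Rational(18, 19), -11) = Rational(-198, 19)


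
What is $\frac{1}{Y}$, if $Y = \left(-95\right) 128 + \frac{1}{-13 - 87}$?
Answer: $- \frac{100}{1216001} \approx -8.2237 \cdot 10^{-5}$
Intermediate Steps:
$Y = - \frac{1216001}{100}$ ($Y = -12160 + \frac{1}{-100} = -12160 - \frac{1}{100} = - \frac{1216001}{100} \approx -12160.0$)
$\frac{1}{Y} = \frac{1}{- \frac{1216001}{100}} = - \frac{100}{1216001}$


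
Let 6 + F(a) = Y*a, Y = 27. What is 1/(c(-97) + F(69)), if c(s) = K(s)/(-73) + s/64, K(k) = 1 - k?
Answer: 4672/8662551 ≈ 0.00053933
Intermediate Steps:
F(a) = -6 + 27*a
c(s) = -1/73 + 137*s/4672 (c(s) = (1 - s)/(-73) + s/64 = (1 - s)*(-1/73) + s*(1/64) = (-1/73 + s/73) + s/64 = -1/73 + 137*s/4672)
1/(c(-97) + F(69)) = 1/((-1/73 + (137/4672)*(-97)) + (-6 + 27*69)) = 1/((-1/73 - 13289/4672) + (-6 + 1863)) = 1/(-13353/4672 + 1857) = 1/(8662551/4672) = 4672/8662551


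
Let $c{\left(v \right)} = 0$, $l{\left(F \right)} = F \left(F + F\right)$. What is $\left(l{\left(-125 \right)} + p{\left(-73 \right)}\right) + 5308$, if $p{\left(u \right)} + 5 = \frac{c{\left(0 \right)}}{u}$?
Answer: $36553$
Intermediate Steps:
$l{\left(F \right)} = 2 F^{2}$ ($l{\left(F \right)} = F 2 F = 2 F^{2}$)
$p{\left(u \right)} = -5$ ($p{\left(u \right)} = -5 + \frac{0}{u} = -5 + 0 = -5$)
$\left(l{\left(-125 \right)} + p{\left(-73 \right)}\right) + 5308 = \left(2 \left(-125\right)^{2} - 5\right) + 5308 = \left(2 \cdot 15625 - 5\right) + 5308 = \left(31250 - 5\right) + 5308 = 31245 + 5308 = 36553$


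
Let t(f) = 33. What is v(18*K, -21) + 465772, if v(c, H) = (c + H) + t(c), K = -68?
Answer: 464560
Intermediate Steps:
v(c, H) = 33 + H + c (v(c, H) = (c + H) + 33 = (H + c) + 33 = 33 + H + c)
v(18*K, -21) + 465772 = (33 - 21 + 18*(-68)) + 465772 = (33 - 21 - 1224) + 465772 = -1212 + 465772 = 464560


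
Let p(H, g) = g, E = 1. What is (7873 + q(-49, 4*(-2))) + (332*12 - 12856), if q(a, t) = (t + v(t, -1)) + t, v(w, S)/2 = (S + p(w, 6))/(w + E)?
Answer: -7115/7 ≈ -1016.4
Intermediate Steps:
v(w, S) = 2*(6 + S)/(1 + w) (v(w, S) = 2*((S + 6)/(w + 1)) = 2*((6 + S)/(1 + w)) = 2*(6 + S)/(1 + w))
q(a, t) = 2*t + 10/(1 + t) (q(a, t) = (t + 2*(6 - 1)/(1 + t)) + t = (t + 2*5/(1 + t)) + t = (t + 10/(1 + t)) + t = 2*t + 10/(1 + t))
(7873 + q(-49, 4*(-2))) + (332*12 - 12856) = (7873 + 2*(5 + (4*(-2))*(1 + 4*(-2)))/(1 + 4*(-2))) + (332*12 - 12856) = (7873 + 2*(5 - 8*(1 - 8))/(1 - 8)) + (3984 - 12856) = (7873 + 2*(5 - 8*(-7))/(-7)) - 8872 = (7873 + 2*(-⅐)*(5 + 56)) - 8872 = (7873 + 2*(-⅐)*61) - 8872 = (7873 - 122/7) - 8872 = 54989/7 - 8872 = -7115/7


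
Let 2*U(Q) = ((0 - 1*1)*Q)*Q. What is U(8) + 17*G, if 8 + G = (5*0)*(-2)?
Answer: -168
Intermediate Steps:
G = -8 (G = -8 + (5*0)*(-2) = -8 + 0*(-2) = -8 + 0 = -8)
U(Q) = -Q²/2 (U(Q) = (((0 - 1*1)*Q)*Q)/2 = (((0 - 1)*Q)*Q)/2 = ((-Q)*Q)/2 = (-Q²)/2 = -Q²/2)
U(8) + 17*G = -½*8² + 17*(-8) = -½*64 - 136 = -32 - 136 = -168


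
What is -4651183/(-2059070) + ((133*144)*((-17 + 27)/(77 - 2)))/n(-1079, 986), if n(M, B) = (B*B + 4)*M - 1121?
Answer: 1626369532476797/719991520894490 ≈ 2.2589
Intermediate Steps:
n(M, B) = -1121 + M*(4 + B²) (n(M, B) = (B² + 4)*M - 1121 = (4 + B²)*M - 1121 = M*(4 + B²) - 1121 = -1121 + M*(4 + B²))
-4651183/(-2059070) + ((133*144)*((-17 + 27)/(77 - 2)))/n(-1079, 986) = -4651183/(-2059070) + ((133*144)*((-17 + 27)/(77 - 2)))/(-1121 + 4*(-1079) - 1079*986²) = -4651183*(-1/2059070) + (19152*(10/75))/(-1121 - 4316 - 1079*972196) = 4651183/2059070 + (19152*(10*(1/75)))/(-1121 - 4316 - 1048999484) = 4651183/2059070 + (19152*(2/15))/(-1049004921) = 4651183/2059070 + (12768/5)*(-1/1049004921) = 4651183/2059070 - 4256/1748341535 = 1626369532476797/719991520894490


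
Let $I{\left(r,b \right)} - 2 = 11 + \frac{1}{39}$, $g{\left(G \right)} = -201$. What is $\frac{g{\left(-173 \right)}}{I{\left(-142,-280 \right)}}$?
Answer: $- \frac{7839}{508} \approx -15.431$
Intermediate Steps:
$I{\left(r,b \right)} = \frac{508}{39}$ ($I{\left(r,b \right)} = 2 + \left(11 + \frac{1}{39}\right) = 2 + \frac{430}{39} = \frac{508}{39}$)
$\frac{g{\left(-173 \right)}}{I{\left(-142,-280 \right)}} = - \frac{201}{\frac{508}{39}} = \left(-201\right) \frac{39}{508} = - \frac{7839}{508}$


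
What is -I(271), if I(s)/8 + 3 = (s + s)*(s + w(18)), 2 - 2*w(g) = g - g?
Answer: -1179368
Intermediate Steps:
w(g) = 1 (w(g) = 1 - (g - g)/2 = 1 - ½*0 = 1 + 0 = 1)
I(s) = -24 + 16*s*(1 + s) (I(s) = -24 + 8*((s + s)*(s + 1)) = -24 + 8*((2*s)*(1 + s)) = -24 + 8*(2*s*(1 + s)) = -24 + 16*s*(1 + s))
-I(271) = -(-24 + 16*271 + 16*271²) = -(-24 + 4336 + 16*73441) = -(-24 + 4336 + 1175056) = -1*1179368 = -1179368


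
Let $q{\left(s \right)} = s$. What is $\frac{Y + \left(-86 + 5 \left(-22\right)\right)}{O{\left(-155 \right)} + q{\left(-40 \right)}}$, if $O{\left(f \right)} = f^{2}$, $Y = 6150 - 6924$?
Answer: $- \frac{194}{4797} \approx -0.040442$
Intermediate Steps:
$Y = -774$
$\frac{Y + \left(-86 + 5 \left(-22\right)\right)}{O{\left(-155 \right)} + q{\left(-40 \right)}} = \frac{-774 + \left(-86 + 5 \left(-22\right)\right)}{\left(-155\right)^{2} - 40} = \frac{-774 - 196}{24025 - 40} = \frac{-774 - 196}{23985} = \left(-970\right) \frac{1}{23985} = - \frac{194}{4797}$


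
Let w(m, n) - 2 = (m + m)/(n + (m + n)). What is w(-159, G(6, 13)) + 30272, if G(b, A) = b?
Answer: 1483532/49 ≈ 30276.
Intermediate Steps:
w(m, n) = 2 + 2*m/(m + 2*n) (w(m, n) = 2 + (m + m)/(n + (m + n)) = 2 + (2*m)/(m + 2*n) = 2 + 2*m/(m + 2*n))
w(-159, G(6, 13)) + 30272 = 4*(-159 + 6)/(-159 + 2*6) + 30272 = 4*(-153)/(-159 + 12) + 30272 = 4*(-153)/(-147) + 30272 = 4*(-1/147)*(-153) + 30272 = 204/49 + 30272 = 1483532/49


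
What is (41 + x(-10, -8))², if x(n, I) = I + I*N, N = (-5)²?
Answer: 27889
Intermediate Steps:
N = 25
x(n, I) = 26*I (x(n, I) = I + I*25 = I + 25*I = 26*I)
(41 + x(-10, -8))² = (41 + 26*(-8))² = (41 - 208)² = (-167)² = 27889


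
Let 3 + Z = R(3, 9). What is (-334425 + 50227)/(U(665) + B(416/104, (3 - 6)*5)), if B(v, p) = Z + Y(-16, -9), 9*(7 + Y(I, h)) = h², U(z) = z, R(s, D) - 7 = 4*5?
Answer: -284198/691 ≈ -411.29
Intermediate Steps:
R(s, D) = 27 (R(s, D) = 7 + 4*5 = 7 + 20 = 27)
Z = 24 (Z = -3 + 27 = 24)
Y(I, h) = -7 + h²/9
B(v, p) = 26 (B(v, p) = 24 + (-7 + (⅑)*(-9)²) = 24 + (-7 + (⅑)*81) = 24 + (-7 + 9) = 24 + 2 = 26)
(-334425 + 50227)/(U(665) + B(416/104, (3 - 6)*5)) = (-334425 + 50227)/(665 + 26) = -284198/691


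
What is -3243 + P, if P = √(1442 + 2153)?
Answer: -3243 + √3595 ≈ -3183.0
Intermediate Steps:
P = √3595 ≈ 59.958
-3243 + P = -3243 + √3595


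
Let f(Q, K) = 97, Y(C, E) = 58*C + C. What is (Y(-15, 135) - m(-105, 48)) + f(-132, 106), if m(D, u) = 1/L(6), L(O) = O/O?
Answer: -789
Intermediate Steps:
Y(C, E) = 59*C
L(O) = 1
m(D, u) = 1 (m(D, u) = 1/1 = 1)
(Y(-15, 135) - m(-105, 48)) + f(-132, 106) = (59*(-15) - 1*1) + 97 = (-885 - 1) + 97 = -886 + 97 = -789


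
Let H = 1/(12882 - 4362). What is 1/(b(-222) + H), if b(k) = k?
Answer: -8520/1891439 ≈ -0.0045045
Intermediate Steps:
H = 1/8520 ≈ 0.00011737
1/(b(-222) + H) = 1/(-222 + 1/8520) = 1/(-1891439/8520) = -8520/1891439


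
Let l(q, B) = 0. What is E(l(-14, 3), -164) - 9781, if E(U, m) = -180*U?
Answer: -9781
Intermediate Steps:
E(l(-14, 3), -164) - 9781 = -180*0 - 9781 = 0 - 9781 = -9781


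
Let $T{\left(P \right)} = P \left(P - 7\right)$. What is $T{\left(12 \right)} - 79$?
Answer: $-19$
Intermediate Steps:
$T{\left(P \right)} = P \left(-7 + P\right)$
$T{\left(12 \right)} - 79 = 12 \left(-7 + 12\right) - 79 = 12 \cdot 5 - 79 = 60 - 79 = -19$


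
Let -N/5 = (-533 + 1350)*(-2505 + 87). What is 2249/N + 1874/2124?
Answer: 59343808/67243185 ≈ 0.88253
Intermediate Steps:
N = 9877530 (N = -5*(-533 + 1350)*(-2505 + 87) = -4085*(-2418) = -5*(-1975506) = 9877530)
2249/N + 1874/2124 = 2249/9877530 + 1874/2124 = 2249*(1/9877530) + 1874*(1/2124) = 173/759810 + 937/1062 = 59343808/67243185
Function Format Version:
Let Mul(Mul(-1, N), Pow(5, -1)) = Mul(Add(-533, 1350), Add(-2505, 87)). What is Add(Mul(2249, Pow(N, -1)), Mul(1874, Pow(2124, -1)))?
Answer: Rational(59343808, 67243185) ≈ 0.88253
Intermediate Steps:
N = 9877530 (N = Mul(-5, Mul(Add(-533, 1350), Add(-2505, 87))) = Mul(-5, Mul(817, -2418)) = Mul(-5, -1975506) = 9877530)
Add(Mul(2249, Pow(N, -1)), Mul(1874, Pow(2124, -1))) = Add(Mul(2249, Pow(9877530, -1)), Mul(1874, Pow(2124, -1))) = Add(Mul(2249, Rational(1, 9877530)), Mul(1874, Rational(1, 2124))) = Add(Rational(173, 759810), Rational(937, 1062)) = Rational(59343808, 67243185)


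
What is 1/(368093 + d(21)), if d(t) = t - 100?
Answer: 1/368014 ≈ 2.7173e-6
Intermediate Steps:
d(t) = -100 + t
1/(368093 + d(21)) = 1/(368093 + (-100 + 21)) = 1/(368093 - 79) = 1/368014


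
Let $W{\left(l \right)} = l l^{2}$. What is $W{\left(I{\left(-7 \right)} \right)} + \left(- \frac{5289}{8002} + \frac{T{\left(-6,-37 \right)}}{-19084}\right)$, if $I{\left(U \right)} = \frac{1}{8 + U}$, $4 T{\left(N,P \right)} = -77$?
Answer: $\frac{103857861}{305420336} \approx 0.34005$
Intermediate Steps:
$T{\left(N,P \right)} = - \frac{77}{4}$ ($T{\left(N,P \right)} = \frac{1}{4} \left(-77\right) = - \frac{77}{4}$)
$W{\left(l \right)} = l^{3}$
$W{\left(I{\left(-7 \right)} \right)} + \left(- \frac{5289}{8002} + \frac{T{\left(-6,-37 \right)}}{-19084}\right) = \left(\frac{1}{8 - 7}\right)^{3} - \left(- \frac{77}{76336} + \frac{5289}{8002}\right) = \left(1^{-1}\right)^{3} - \frac{201562475}{305420336} = 1^{3} + \left(- \frac{5289}{8002} + \frac{77}{76336}\right) = 1 - \frac{201562475}{305420336} = \frac{103857861}{305420336}$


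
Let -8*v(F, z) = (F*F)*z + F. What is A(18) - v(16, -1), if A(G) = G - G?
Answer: -30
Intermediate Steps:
A(G) = 0
v(F, z) = -F/8 - z*F²/8 (v(F, z) = -((F*F)*z + F)/8 = -(F²*z + F)/8 = -(z*F² + F)/8 = -(F + z*F²)/8 = -F/8 - z*F²/8)
A(18) - v(16, -1) = 0 - (-1)*16*(1 + 16*(-1))/8 = 0 - (-1)*16*(1 - 16)/8 = 0 - (-1)*16*(-15)/8 = 0 - 1*30 = 0 - 30 = -30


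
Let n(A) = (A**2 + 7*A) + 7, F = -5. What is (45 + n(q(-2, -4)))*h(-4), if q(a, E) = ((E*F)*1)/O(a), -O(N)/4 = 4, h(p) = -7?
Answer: -5019/16 ≈ -313.69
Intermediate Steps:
O(N) = -16 (O(N) = -4*4 = -16)
q(a, E) = 5*E/16 (q(a, E) = ((E*(-5))*1)/(-16) = (-5*E*1)*(-1/16) = -5*E*(-1/16) = 5*E/16)
n(A) = 7 + A**2 + 7*A
(45 + n(q(-2, -4)))*h(-4) = (45 + (7 + ((5/16)*(-4))**2 + 7*((5/16)*(-4))))*(-7) = (45 + (7 + (-5/4)**2 + 7*(-5/4)))*(-7) = (45 + (7 + 25/16 - 35/4))*(-7) = (45 - 3/16)*(-7) = (717/16)*(-7) = -5019/16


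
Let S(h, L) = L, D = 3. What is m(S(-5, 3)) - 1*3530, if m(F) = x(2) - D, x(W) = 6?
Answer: -3527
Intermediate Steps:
m(F) = 3 (m(F) = 6 - 1*3 = 6 - 3 = 3)
m(S(-5, 3)) - 1*3530 = 3 - 1*3530 = 3 - 3530 = -3527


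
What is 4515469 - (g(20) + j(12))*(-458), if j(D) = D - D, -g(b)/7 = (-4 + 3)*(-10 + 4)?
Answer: 4496233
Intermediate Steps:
g(b) = -42 (g(b) = -7*(-4 + 3)*(-10 + 4) = -(-7)*(-6) = -7*6 = -42)
j(D) = 0
4515469 - (g(20) + j(12))*(-458) = 4515469 - (-42 + 0)*(-458) = 4515469 - (-42)*(-458) = 4515469 - 1*19236 = 4515469 - 19236 = 4496233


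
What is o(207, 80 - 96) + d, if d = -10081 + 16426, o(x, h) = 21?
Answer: 6366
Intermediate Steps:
d = 6345
o(207, 80 - 96) + d = 21 + 6345 = 6366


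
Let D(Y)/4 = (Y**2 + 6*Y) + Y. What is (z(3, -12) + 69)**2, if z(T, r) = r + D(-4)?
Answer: 81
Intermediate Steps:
D(Y) = 4*Y**2 + 28*Y (D(Y) = 4*((Y**2 + 6*Y) + Y) = 4*(Y**2 + 7*Y) = 4*Y**2 + 28*Y)
z(T, r) = -48 + r (z(T, r) = r + 4*(-4)*(7 - 4) = r + 4*(-4)*3 = r - 48 = -48 + r)
(z(3, -12) + 69)**2 = ((-48 - 12) + 69)**2 = (-60 + 69)**2 = 9**2 = 81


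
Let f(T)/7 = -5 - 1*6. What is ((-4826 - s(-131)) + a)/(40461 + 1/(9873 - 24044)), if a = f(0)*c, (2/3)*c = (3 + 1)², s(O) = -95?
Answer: -93231009/573372830 ≈ -0.16260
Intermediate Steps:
f(T) = -77 (f(T) = 7*(-5 - 1*6) = 7*(-5 - 6) = 7*(-11) = -77)
c = 24 (c = 3*(3 + 1)²/2 = (3/2)*4² = (3/2)*16 = 24)
a = -1848 (a = -77*24 = -1848)
((-4826 - s(-131)) + a)/(40461 + 1/(9873 - 24044)) = ((-4826 - 1*(-95)) - 1848)/(40461 + 1/(9873 - 24044)) = ((-4826 + 95) - 1848)/(40461 + 1/(-14171)) = (-4731 - 1848)/(40461 - 1/14171) = -6579/573372830/14171 = -6579*14171/573372830 = -93231009/573372830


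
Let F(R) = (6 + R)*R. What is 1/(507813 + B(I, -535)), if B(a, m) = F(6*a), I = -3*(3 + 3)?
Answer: 1/518829 ≈ 1.9274e-6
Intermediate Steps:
I = -18 (I = -3*6 = -18)
F(R) = R*(6 + R)
B(a, m) = 6*a*(6 + 6*a) (B(a, m) = (6*a)*(6 + 6*a) = 6*a*(6 + 6*a))
1/(507813 + B(I, -535)) = 1/(507813 + 36*(-18)*(1 - 18)) = 1/(507813 + 36*(-18)*(-17)) = 1/(507813 + 11016) = 1/518829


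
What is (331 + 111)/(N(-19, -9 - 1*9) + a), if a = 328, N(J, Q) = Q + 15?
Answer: 34/25 ≈ 1.3600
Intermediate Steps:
N(J, Q) = 15 + Q
(331 + 111)/(N(-19, -9 - 1*9) + a) = (331 + 111)/((15 + (-9 - 1*9)) + 328) = 442/((15 + (-9 - 9)) + 328) = 442/((15 - 18) + 328) = 442/(-3 + 328) = 442/325 = 442*(1/325) = 34/25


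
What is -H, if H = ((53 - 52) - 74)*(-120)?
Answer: -8760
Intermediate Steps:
H = 8760 (H = (1 - 74)*(-120) = -73*(-120) = 8760)
-H = -1*8760 = -8760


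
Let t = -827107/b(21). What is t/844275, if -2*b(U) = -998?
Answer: -827107/421293225 ≈ -0.0019633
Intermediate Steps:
b(U) = 499 (b(U) = -1/2*(-998) = 499)
t = -827107/499 ≈ -1657.5
t/844275 = -827107/499/844275 = -827107/499*1/844275 = -827107/421293225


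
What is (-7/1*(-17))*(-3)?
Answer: -357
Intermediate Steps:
(-7/1*(-17))*(-3) = (-7*1*(-17))*(-3) = -7*(-17)*(-3) = 119*(-3) = -357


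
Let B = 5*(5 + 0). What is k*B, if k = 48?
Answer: 1200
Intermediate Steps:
B = 25 (B = 5*5 = 25)
k*B = 48*25 = 1200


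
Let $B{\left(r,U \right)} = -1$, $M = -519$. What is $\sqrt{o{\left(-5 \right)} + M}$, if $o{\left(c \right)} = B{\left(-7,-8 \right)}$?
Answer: $2 i \sqrt{130} \approx 22.803 i$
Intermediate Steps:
$o{\left(c \right)} = -1$
$\sqrt{o{\left(-5 \right)} + M} = \sqrt{-1 - 519} = \sqrt{-520} = 2 i \sqrt{130}$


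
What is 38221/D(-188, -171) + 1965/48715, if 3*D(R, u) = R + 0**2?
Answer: -1117087725/1831684 ≈ -609.87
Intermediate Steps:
D(R, u) = R/3 (D(R, u) = (R + 0**2)/3 = (R + 0)/3 = R/3)
38221/D(-188, -171) + 1965/48715 = 38221/(((1/3)*(-188))) + 1965/48715 = 38221/(-188/3) + 1965*(1/48715) = 38221*(-3/188) + 393/9743 = -114663/188 + 393/9743 = -1117087725/1831684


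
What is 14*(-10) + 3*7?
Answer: -119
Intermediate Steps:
14*(-10) + 3*7 = -140 + 21 = -119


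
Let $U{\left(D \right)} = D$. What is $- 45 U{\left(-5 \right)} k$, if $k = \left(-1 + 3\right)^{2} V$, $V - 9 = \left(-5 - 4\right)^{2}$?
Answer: $81000$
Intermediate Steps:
$V = 90$ ($V = 9 + \left(-5 - 4\right)^{2} = 9 + \left(-9\right)^{2} = 9 + 81 = 90$)
$k = 360$ ($k = \left(-1 + 3\right)^{2} \cdot 90 = 2^{2} \cdot 90 = 4 \cdot 90 = 360$)
$- 45 U{\left(-5 \right)} k = \left(-45\right) \left(-5\right) 360 = 225 \cdot 360 = 81000$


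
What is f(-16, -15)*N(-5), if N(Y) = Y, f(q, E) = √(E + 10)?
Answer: -5*I*√5 ≈ -11.18*I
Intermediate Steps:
f(q, E) = √(10 + E)
f(-16, -15)*N(-5) = √(10 - 15)*(-5) = √(-5)*(-5) = (I*√5)*(-5) = -5*I*√5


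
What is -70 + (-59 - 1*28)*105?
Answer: -9205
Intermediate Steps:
-70 + (-59 - 1*28)*105 = -70 + (-59 - 28)*105 = -70 - 87*105 = -70 - 9135 = -9205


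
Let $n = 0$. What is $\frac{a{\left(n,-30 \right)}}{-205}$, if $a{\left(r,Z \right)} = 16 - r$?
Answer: $- \frac{16}{205} \approx -0.078049$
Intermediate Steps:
$\frac{a{\left(n,-30 \right)}}{-205} = \frac{16 - 0}{-205} = \left(16 + 0\right) \left(- \frac{1}{205}\right) = 16 \left(- \frac{1}{205}\right) = - \frac{16}{205}$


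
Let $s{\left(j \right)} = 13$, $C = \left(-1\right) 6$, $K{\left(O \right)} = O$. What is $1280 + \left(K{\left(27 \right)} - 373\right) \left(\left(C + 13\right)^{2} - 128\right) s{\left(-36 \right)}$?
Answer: $356622$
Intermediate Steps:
$C = -6$
$1280 + \left(K{\left(27 \right)} - 373\right) \left(\left(C + 13\right)^{2} - 128\right) s{\left(-36 \right)} = 1280 + \left(27 - 373\right) \left(\left(-6 + 13\right)^{2} - 128\right) 13 = 1280 + - 346 \left(7^{2} - 128\right) 13 = 1280 + - 346 \left(49 - 128\right) 13 = 1280 + \left(-346\right) \left(-79\right) 13 = 1280 + 27334 \cdot 13 = 1280 + 355342 = 356622$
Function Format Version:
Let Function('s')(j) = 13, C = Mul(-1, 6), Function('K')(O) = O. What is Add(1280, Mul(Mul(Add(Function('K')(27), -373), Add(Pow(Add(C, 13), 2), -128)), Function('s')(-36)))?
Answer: 356622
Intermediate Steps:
C = -6
Add(1280, Mul(Mul(Add(Function('K')(27), -373), Add(Pow(Add(C, 13), 2), -128)), Function('s')(-36))) = Add(1280, Mul(Mul(Add(27, -373), Add(Pow(Add(-6, 13), 2), -128)), 13)) = Add(1280, Mul(Mul(-346, Add(Pow(7, 2), -128)), 13)) = Add(1280, Mul(Mul(-346, Add(49, -128)), 13)) = Add(1280, Mul(Mul(-346, -79), 13)) = Add(1280, Mul(27334, 13)) = Add(1280, 355342) = 356622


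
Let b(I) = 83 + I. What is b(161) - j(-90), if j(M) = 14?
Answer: 230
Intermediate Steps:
b(161) - j(-90) = (83 + 161) - 1*14 = 244 - 14 = 230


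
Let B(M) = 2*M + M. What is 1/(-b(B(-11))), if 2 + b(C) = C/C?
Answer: 1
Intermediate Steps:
B(M) = 3*M
b(C) = -1 (b(C) = -2 + C/C = -2 + 1 = -1)
1/(-b(B(-11))) = 1/(-1*(-1)) = 1/1 = 1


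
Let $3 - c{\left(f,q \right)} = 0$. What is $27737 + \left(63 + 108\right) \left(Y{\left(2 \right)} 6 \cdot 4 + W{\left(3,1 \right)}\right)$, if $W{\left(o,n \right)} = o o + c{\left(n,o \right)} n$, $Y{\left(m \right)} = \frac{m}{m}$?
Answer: $33893$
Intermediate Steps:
$Y{\left(m \right)} = 1$
$c{\left(f,q \right)} = 3$ ($c{\left(f,q \right)} = 3 - 0 = 3 + 0 = 3$)
$W{\left(o,n \right)} = o^{2} + 3 n$ ($W{\left(o,n \right)} = o o + 3 n = o^{2} + 3 n$)
$27737 + \left(63 + 108\right) \left(Y{\left(2 \right)} 6 \cdot 4 + W{\left(3,1 \right)}\right) = 27737 + \left(63 + 108\right) \left(1 \cdot 6 \cdot 4 + \left(3^{2} + 3 \cdot 1\right)\right) = 27737 + 171 \left(6 \cdot 4 + \left(9 + 3\right)\right) = 27737 + 171 \left(24 + 12\right) = 27737 + 171 \cdot 36 = 27737 + 6156 = 33893$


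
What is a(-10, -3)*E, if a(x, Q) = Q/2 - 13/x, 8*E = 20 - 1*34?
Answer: 7/20 ≈ 0.35000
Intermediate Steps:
E = -7/4 (E = (20 - 1*34)/8 = (20 - 34)/8 = (⅛)*(-14) = -7/4 ≈ -1.7500)
a(x, Q) = Q/2 - 13/x (a(x, Q) = Q*(½) - 13/x = Q/2 - 13/x)
a(-10, -3)*E = ((½)*(-3) - 13/(-10))*(-7/4) = (-3/2 - 13*(-⅒))*(-7/4) = (-3/2 + 13/10)*(-7/4) = -⅕*(-7/4) = 7/20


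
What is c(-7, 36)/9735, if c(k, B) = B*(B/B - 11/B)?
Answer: 5/1947 ≈ 0.0025681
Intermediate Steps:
c(k, B) = B*(1 - 11/B)
c(-7, 36)/9735 = (-11 + 36)/9735 = 25*(1/9735) = 5/1947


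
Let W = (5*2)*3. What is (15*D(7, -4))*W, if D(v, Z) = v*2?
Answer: 6300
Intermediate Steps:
D(v, Z) = 2*v
W = 30 (W = 10*3 = 30)
(15*D(7, -4))*W = (15*(2*7))*30 = (15*14)*30 = 210*30 = 6300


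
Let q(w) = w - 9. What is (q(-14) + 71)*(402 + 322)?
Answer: 34752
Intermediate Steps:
q(w) = -9 + w
(q(-14) + 71)*(402 + 322) = ((-9 - 14) + 71)*(402 + 322) = (-23 + 71)*724 = 48*724 = 34752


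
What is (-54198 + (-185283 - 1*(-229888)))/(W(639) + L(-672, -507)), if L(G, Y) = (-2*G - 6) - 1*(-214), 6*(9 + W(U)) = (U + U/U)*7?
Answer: -28779/6869 ≈ -4.1897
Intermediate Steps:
W(U) = -47/6 + 7*U/6 (W(U) = -9 + ((U + U/U)*7)/6 = -9 + ((U + 1)*7)/6 = -9 + ((1 + U)*7)/6 = -9 + (7 + 7*U)/6 = -9 + (7/6 + 7*U/6) = -47/6 + 7*U/6)
L(G, Y) = 208 - 2*G (L(G, Y) = (-6 - 2*G) + 214 = 208 - 2*G)
(-54198 + (-185283 - 1*(-229888)))/(W(639) + L(-672, -507)) = (-54198 + (-185283 - 1*(-229888)))/((-47/6 + (7/6)*639) + (208 - 2*(-672))) = (-54198 + (-185283 + 229888))/((-47/6 + 1491/2) + (208 + 1344)) = (-54198 + 44605)/(2213/3 + 1552) = -9593/6869/3 = -9593*3/6869 = -28779/6869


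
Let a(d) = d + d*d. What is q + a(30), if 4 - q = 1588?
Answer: -654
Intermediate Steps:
q = -1584 (q = 4 - 1*1588 = 4 - 1588 = -1584)
a(d) = d + d²
q + a(30) = -1584 + 30*(1 + 30) = -1584 + 30*31 = -1584 + 930 = -654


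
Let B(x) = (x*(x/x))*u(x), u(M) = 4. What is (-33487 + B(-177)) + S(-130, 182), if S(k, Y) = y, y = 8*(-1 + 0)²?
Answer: -34187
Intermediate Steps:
y = 8 (y = 8*(-1)² = 8*1 = 8)
S(k, Y) = 8
B(x) = 4*x (B(x) = (x*(x/x))*4 = (x*1)*4 = x*4 = 4*x)
(-33487 + B(-177)) + S(-130, 182) = (-33487 + 4*(-177)) + 8 = (-33487 - 708) + 8 = -34195 + 8 = -34187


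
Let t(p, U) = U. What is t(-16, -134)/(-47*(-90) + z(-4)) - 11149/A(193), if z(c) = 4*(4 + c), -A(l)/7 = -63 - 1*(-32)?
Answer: -23594674/458955 ≈ -51.410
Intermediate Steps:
A(l) = 217 (A(l) = -7*(-63 - 1*(-32)) = -7*(-63 + 32) = -7*(-31) = 217)
z(c) = 16 + 4*c
t(-16, -134)/(-47*(-90) + z(-4)) - 11149/A(193) = -134/(-47*(-90) + (16 + 4*(-4))) - 11149/217 = -134/(4230 + (16 - 16)) - 11149*1/217 = -134/(4230 + 0) - 11149/217 = -134/4230 - 11149/217 = -134*1/4230 - 11149/217 = -67/2115 - 11149/217 = -23594674/458955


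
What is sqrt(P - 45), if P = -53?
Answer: 7*I*sqrt(2) ≈ 9.8995*I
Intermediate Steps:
sqrt(P - 45) = sqrt(-53 - 45) = sqrt(-98) = 7*I*sqrt(2)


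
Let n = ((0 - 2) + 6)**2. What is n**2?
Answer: 256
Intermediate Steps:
n = 16 (n = (-2 + 6)**2 = 4**2 = 16)
n**2 = 16**2 = 256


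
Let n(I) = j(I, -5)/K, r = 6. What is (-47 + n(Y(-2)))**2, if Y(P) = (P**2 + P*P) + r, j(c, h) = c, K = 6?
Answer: 17956/9 ≈ 1995.1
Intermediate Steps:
Y(P) = 6 + 2*P**2 (Y(P) = (P**2 + P*P) + 6 = (P**2 + P**2) + 6 = 2*P**2 + 6 = 6 + 2*P**2)
n(I) = I/6
(-47 + n(Y(-2)))**2 = (-47 + (6 + 2*(-2)**2)/6)**2 = (-47 + (6 + 2*4)/6)**2 = (-47 + (6 + 8)/6)**2 = (-47 + (1/6)*14)**2 = (-47 + 7/3)**2 = (-134/3)**2 = 17956/9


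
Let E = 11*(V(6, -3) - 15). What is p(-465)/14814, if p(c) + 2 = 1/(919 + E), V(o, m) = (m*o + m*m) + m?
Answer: -1243/9214308 ≈ -0.00013490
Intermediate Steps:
V(o, m) = m + m² + m*o (V(o, m) = (m*o + m²) + m = (m² + m*o) + m = m + m² + m*o)
E = -297 (E = 11*(-3*(1 - 3 + 6) - 15) = 11*(-3*4 - 15) = 11*(-12 - 15) = 11*(-27) = -297)
p(c) = -1243/622 (p(c) = -2 + 1/(919 - 297) = -2 + 1/622 = -1243/622)
p(-465)/14814 = -1243/622/14814 = -1243/622*1/14814 = -1243/9214308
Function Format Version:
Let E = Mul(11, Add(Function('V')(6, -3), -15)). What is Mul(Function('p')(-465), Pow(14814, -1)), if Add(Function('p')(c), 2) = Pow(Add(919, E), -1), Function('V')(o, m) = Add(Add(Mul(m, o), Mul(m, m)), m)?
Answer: Rational(-1243, 9214308) ≈ -0.00013490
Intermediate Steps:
Function('V')(o, m) = Add(m, Pow(m, 2), Mul(m, o)) (Function('V')(o, m) = Add(Add(Mul(m, o), Pow(m, 2)), m) = Add(Add(Pow(m, 2), Mul(m, o)), m) = Add(m, Pow(m, 2), Mul(m, o)))
E = -297 (E = Mul(11, Add(Mul(-3, Add(1, -3, 6)), -15)) = Mul(11, Add(Mul(-3, 4), -15)) = Mul(11, Add(-12, -15)) = Mul(11, -27) = -297)
Function('p')(c) = Rational(-1243, 622) (Function('p')(c) = Add(-2, Pow(Add(919, -297), -1)) = Add(-2, Pow(622, -1)) = Add(-2, Rational(1, 622)) = Rational(-1243, 622))
Mul(Function('p')(-465), Pow(14814, -1)) = Mul(Rational(-1243, 622), Pow(14814, -1)) = Mul(Rational(-1243, 622), Rational(1, 14814)) = Rational(-1243, 9214308)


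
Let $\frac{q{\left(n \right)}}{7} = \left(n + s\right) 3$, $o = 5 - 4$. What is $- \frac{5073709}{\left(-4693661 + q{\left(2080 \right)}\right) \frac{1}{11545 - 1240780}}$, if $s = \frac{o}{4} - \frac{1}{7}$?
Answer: $- \frac{4989424546092}{3719983} \approx -1.3413 \cdot 10^{6}$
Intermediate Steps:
$o = 1$
$s = \frac{3}{28}$ ($s = 1 \cdot \frac{1}{4} - \frac{1}{7} = \frac{1}{4} - \frac{1}{7} = \frac{3}{28} \approx 0.10714$)
$q{\left(n \right)} = \frac{9}{4} + 21 n$ ($q{\left(n \right)} = 7 \left(n + \frac{3}{28}\right) 3 = 7 \left(\frac{3}{28} + n\right) 3 = 7 \left(\frac{9}{28} + 3 n\right) = \frac{9}{4} + 21 n$)
$- \frac{5073709}{\left(-4693661 + q{\left(2080 \right)}\right) \frac{1}{11545 - 1240780}} = - \frac{5073709}{\left(-4693661 + \left(\frac{9}{4} + 21 \cdot 2080\right)\right) \frac{1}{11545 - 1240780}} = - \frac{5073709}{\left(-4693661 + \left(\frac{9}{4} + 43680\right)\right) \frac{1}{-1229235}} = - \frac{5073709}{\left(-4693661 + \frac{174729}{4}\right) \left(- \frac{1}{1229235}\right)} = - \frac{5073709}{\left(- \frac{18599915}{4}\right) \left(- \frac{1}{1229235}\right)} = - \frac{5073709}{\frac{3719983}{983388}} = \left(-5073709\right) \frac{983388}{3719983} = - \frac{4989424546092}{3719983}$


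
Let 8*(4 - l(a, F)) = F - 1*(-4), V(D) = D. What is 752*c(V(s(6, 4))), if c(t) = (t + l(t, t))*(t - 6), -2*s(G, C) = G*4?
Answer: 94752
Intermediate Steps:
s(G, C) = -2*G (s(G, C) = -G*4/2 = -2*G)
l(a, F) = 7/2 - F/8 (l(a, F) = 4 - (F - 1*(-4))/8 = 4 - (F + 4)/8 = 4 - (4 + F)/8 = 4 + (-½ - F/8) = 7/2 - F/8)
c(t) = (-6 + t)*(7/2 + 7*t/8) (c(t) = (t + (7/2 - t/8))*(t - 6) = (7/2 + 7*t/8)*(-6 + t) = (-6 + t)*(7/2 + 7*t/8))
752*c(V(s(6, 4))) = 752*(-21 - (-7)*6/2 + 7*(-2*6)²/8) = 752*(-21 - 7/4*(-12) + (7/8)*(-12)²) = 752*(-21 + 21 + (7/8)*144) = 752*(-21 + 21 + 126) = 752*126 = 94752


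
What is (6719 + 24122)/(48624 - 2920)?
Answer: 30841/45704 ≈ 0.67480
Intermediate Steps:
(6719 + 24122)/(48624 - 2920) = 30841/45704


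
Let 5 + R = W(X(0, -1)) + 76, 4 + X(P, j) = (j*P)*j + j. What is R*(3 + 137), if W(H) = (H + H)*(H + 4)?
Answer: 11340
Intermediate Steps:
X(P, j) = -4 + j + P*j² (X(P, j) = -4 + ((j*P)*j + j) = -4 + ((P*j)*j + j) = -4 + (P*j² + j) = -4 + (j + P*j²) = -4 + j + P*j²)
W(H) = 2*H*(4 + H) (W(H) = (2*H)*(4 + H) = 2*H*(4 + H))
R = 81 (R = -5 + (2*(-4 - 1 + 0*(-1)²)*(4 + (-4 - 1 + 0*(-1)²)) + 76) = -5 + (2*(-4 - 1 + 0*1)*(4 + (-4 - 1 + 0*1)) + 76) = -5 + (2*(-4 - 1 + 0)*(4 + (-4 - 1 + 0)) + 76) = -5 + (2*(-5)*(4 - 5) + 76) = -5 + (2*(-5)*(-1) + 76) = -5 + (10 + 76) = -5 + 86 = 81)
R*(3 + 137) = 81*(3 + 137) = 81*140 = 11340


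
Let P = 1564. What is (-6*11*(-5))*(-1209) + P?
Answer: -397406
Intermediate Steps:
(-6*11*(-5))*(-1209) + P = (-6*11*(-5))*(-1209) + 1564 = -66*(-5)*(-1209) + 1564 = 330*(-1209) + 1564 = -398970 + 1564 = -397406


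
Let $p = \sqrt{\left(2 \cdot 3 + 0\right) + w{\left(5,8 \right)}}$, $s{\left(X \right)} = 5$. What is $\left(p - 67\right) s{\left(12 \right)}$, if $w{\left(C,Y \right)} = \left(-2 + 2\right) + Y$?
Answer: $-335 + 5 \sqrt{14} \approx -316.29$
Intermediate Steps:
$w{\left(C,Y \right)} = Y$ ($w{\left(C,Y \right)} = 0 + Y = Y$)
$p = \sqrt{14}$ ($p = \sqrt{\left(2 \cdot 3 + 0\right) + 8} = \sqrt{\left(6 + 0\right) + 8} = \sqrt{6 + 8} = \sqrt{14} \approx 3.7417$)
$\left(p - 67\right) s{\left(12 \right)} = \left(\sqrt{14} - 67\right) 5 = \left(-67 + \sqrt{14}\right) 5 = -335 + 5 \sqrt{14}$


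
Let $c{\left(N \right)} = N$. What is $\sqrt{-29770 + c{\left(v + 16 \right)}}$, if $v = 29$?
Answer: $5 i \sqrt{1189} \approx 172.41 i$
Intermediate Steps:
$\sqrt{-29770 + c{\left(v + 16 \right)}} = \sqrt{-29770 + \left(29 + 16\right)} = \sqrt{-29770 + 45} = \sqrt{-29725} = 5 i \sqrt{1189}$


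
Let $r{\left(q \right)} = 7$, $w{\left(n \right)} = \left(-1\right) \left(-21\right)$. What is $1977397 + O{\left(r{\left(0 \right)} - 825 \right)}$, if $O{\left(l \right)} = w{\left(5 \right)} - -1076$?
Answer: $1978494$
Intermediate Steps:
$w{\left(n \right)} = 21$
$O{\left(l \right)} = 1097$ ($O{\left(l \right)} = 21 - -1076 = 21 + 1076 = 1097$)
$1977397 + O{\left(r{\left(0 \right)} - 825 \right)} = 1977397 + 1097 = 1978494$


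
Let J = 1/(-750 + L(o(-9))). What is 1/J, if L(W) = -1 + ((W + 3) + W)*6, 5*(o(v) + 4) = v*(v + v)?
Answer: -1961/5 ≈ -392.20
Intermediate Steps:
o(v) = -4 + 2*v²/5 (o(v) = -4 + (v*(v + v))/5 = -4 + (v*(2*v))/5 = -4 + (2*v²)/5 = -4 + 2*v²/5)
L(W) = 17 + 12*W (L(W) = -1 + ((3 + W) + W)*6 = -1 + (3 + 2*W)*6 = -1 + (18 + 12*W) = 17 + 12*W)
J = -5/1961 (J = 1/(-750 + (17 + 12*(-4 + (⅖)*(-9)²))) = 1/(-750 + (17 + 12*(-4 + (⅖)*81))) = 1/(-750 + (17 + 12*(-4 + 162/5))) = 1/(-750 + (17 + 12*(142/5))) = 1/(-750 + (17 + 1704/5)) = 1/(-750 + 1789/5) = 1/(-1961/5) = -5/1961 ≈ -0.0025497)
1/J = 1/(-5/1961) = -1961/5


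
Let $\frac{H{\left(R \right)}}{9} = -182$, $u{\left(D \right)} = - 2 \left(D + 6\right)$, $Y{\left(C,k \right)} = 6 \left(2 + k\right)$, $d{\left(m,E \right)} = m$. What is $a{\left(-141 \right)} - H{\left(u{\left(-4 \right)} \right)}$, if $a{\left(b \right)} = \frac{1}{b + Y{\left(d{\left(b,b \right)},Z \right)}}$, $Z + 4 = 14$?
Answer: $\frac{113021}{69} \approx 1638.0$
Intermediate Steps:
$Z = 10$ ($Z = -4 + 14 = 10$)
$Y{\left(C,k \right)} = 12 + 6 k$
$u{\left(D \right)} = -12 - 2 D$ ($u{\left(D \right)} = - 2 \left(6 + D\right) = -12 - 2 D$)
$a{\left(b \right)} = \frac{1}{72 + b}$ ($a{\left(b \right)} = \frac{1}{b + \left(12 + 6 \cdot 10\right)} = \frac{1}{b + \left(12 + 60\right)} = \frac{1}{b + 72} = \frac{1}{72 + b}$)
$H{\left(R \right)} = -1638$ ($H{\left(R \right)} = 9 \left(-182\right) = -1638$)
$a{\left(-141 \right)} - H{\left(u{\left(-4 \right)} \right)} = \frac{1}{72 - 141} - -1638 = \frac{1}{-69} + 1638 = - \frac{1}{69} + 1638 = \frac{113021}{69}$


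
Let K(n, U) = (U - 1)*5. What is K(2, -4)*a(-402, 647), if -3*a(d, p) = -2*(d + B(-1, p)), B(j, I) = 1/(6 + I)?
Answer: 13125250/1959 ≈ 6700.0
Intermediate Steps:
K(n, U) = -5 + 5*U (K(n, U) = (-1 + U)*5 = -5 + 5*U)
a(d, p) = 2*d/3 + 2/(3*(6 + p)) (a(d, p) = -(-2)*(d + 1/(6 + p))/3 = -(-2*d - 2/(6 + p))/3 = 2*d/3 + 2/(3*(6 + p)))
K(2, -4)*a(-402, 647) = (-5 + 5*(-4))*(2*(1 - 402*(6 + 647))/(3*(6 + 647))) = (-5 - 20)*((⅔)*(1 - 402*653)/653) = -50*(1 - 262506)/(3*653) = -50*(-262505)/(3*653) = -25*(-525010/1959) = 13125250/1959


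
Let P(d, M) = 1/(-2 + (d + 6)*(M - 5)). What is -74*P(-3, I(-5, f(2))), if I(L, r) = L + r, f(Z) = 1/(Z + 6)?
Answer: 592/253 ≈ 2.3399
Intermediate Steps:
f(Z) = 1/(6 + Z)
P(d, M) = 1/(-2 + (-5 + M)*(6 + d)) (P(d, M) = 1/(-2 + (6 + d)*(-5 + M)) = 1/(-2 + (-5 + M)*(6 + d)))
-74*P(-3, I(-5, f(2))) = -74/(-32 - 5*(-3) + 6*(-5 + 1/(6 + 2)) + (-5 + 1/(6 + 2))*(-3)) = -74/(-32 + 15 + 6*(-5 + 1/8) + (-5 + 1/8)*(-3)) = -74/(-32 + 15 + 6*(-5 + ⅛) + (-5 + ⅛)*(-3)) = -74/(-32 + 15 + 6*(-39/8) - 39/8*(-3)) = -74/(-32 + 15 - 117/4 + 117/8) = -74/(-253/8) = -74*(-8/253) = 592/253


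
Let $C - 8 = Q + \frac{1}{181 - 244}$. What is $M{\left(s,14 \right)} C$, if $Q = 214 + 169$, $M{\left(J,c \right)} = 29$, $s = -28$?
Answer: $\frac{714328}{63} \approx 11339.0$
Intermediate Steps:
$Q = 383$
$C = \frac{24632}{63}$ ($C = 8 + \left(383 + \frac{1}{181 - 244}\right) = 8 + \left(383 + \frac{1}{-63}\right) = 8 + \left(383 - \frac{1}{63}\right) = 8 + \frac{24128}{63} = \frac{24632}{63} \approx 390.98$)
$M{\left(s,14 \right)} C = 29 \cdot \frac{24632}{63} = \frac{714328}{63}$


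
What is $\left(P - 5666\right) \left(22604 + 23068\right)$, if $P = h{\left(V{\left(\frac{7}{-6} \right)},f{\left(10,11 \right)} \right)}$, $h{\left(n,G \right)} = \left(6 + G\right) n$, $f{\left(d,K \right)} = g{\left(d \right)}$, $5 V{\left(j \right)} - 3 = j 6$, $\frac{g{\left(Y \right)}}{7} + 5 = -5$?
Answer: $- \frac{1282195728}{5} \approx -2.5644 \cdot 10^{8}$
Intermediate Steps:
$g{\left(Y \right)} = -70$ ($g{\left(Y \right)} = -35 + 7 \left(-5\right) = -35 - 35 = -70$)
$V{\left(j \right)} = \frac{3}{5} + \frac{6 j}{5}$ ($V{\left(j \right)} = \frac{3}{5} + \frac{j 6}{5} = \frac{3}{5} + \frac{6 j}{5}$)
$f{\left(d,K \right)} = -70$
$h{\left(n,G \right)} = n \left(6 + G\right)$
$P = \frac{256}{5}$ ($P = \left(\frac{3}{5} + \frac{6 \frac{7}{-6}}{5}\right) \left(6 - 70\right) = \left(\frac{3}{5} + \frac{6 \cdot 7 \left(- \frac{1}{6}\right)}{5}\right) \left(-64\right) = \left(\frac{3}{5} + \frac{6}{5} \left(- \frac{7}{6}\right)\right) \left(-64\right) = \left(\frac{3}{5} - \frac{7}{5}\right) \left(-64\right) = \left(- \frac{4}{5}\right) \left(-64\right) = \frac{256}{5} \approx 51.2$)
$\left(P - 5666\right) \left(22604 + 23068\right) = \left(\frac{256}{5} - 5666\right) \left(22604 + 23068\right) = \left(- \frac{28074}{5}\right) 45672 = - \frac{1282195728}{5}$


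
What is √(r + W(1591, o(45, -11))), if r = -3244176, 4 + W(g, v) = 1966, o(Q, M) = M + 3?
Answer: 3*I*√360246 ≈ 1800.6*I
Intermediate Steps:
o(Q, M) = 3 + M
W(g, v) = 1962 (W(g, v) = -4 + 1966 = 1962)
√(r + W(1591, o(45, -11))) = √(-3244176 + 1962) = √(-3242214) = 3*I*√360246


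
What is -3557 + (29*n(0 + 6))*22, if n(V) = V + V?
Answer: 4099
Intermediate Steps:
n(V) = 2*V
-3557 + (29*n(0 + 6))*22 = -3557 + (29*(2*(0 + 6)))*22 = -3557 + (29*(2*6))*22 = -3557 + (29*12)*22 = -3557 + 348*22 = -3557 + 7656 = 4099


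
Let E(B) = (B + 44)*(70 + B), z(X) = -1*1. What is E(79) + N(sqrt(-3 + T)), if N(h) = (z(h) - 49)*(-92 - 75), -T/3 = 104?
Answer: 26677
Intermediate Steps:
T = -312 (T = -3*104 = -312)
z(X) = -1
E(B) = (44 + B)*(70 + B)
N(h) = 8350 (N(h) = (-1 - 49)*(-92 - 75) = -50*(-167) = 8350)
E(79) + N(sqrt(-3 + T)) = (3080 + 79**2 + 114*79) + 8350 = (3080 + 6241 + 9006) + 8350 = 18327 + 8350 = 26677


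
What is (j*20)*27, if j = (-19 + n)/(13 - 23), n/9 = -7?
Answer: 4428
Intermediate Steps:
n = -63 (n = 9*(-7) = -63)
j = 41/5 (j = (-19 - 63)/(13 - 23) = -82/(-10) = -82*(-1/10) = 41/5 ≈ 8.2000)
(j*20)*27 = ((41/5)*20)*27 = 164*27 = 4428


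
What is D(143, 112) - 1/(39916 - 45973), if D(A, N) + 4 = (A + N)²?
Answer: 393832198/6057 ≈ 65021.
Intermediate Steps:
D(A, N) = -4 + (A + N)²
D(143, 112) - 1/(39916 - 45973) = (-4 + (143 + 112)²) - 1/(39916 - 45973) = (-4 + 255²) - 1/(-6057) = (-4 + 65025) - 1*(-1/6057) = 65021 + 1/6057 = 393832198/6057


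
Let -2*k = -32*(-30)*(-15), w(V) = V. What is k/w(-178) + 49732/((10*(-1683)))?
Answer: -32507074/748935 ≈ -43.404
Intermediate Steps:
k = 7200 (k = -(-32*(-30))*(-15)/2 = -480*(-15) = -1/2*(-14400) = 7200)
k/w(-178) + 49732/((10*(-1683))) = 7200/(-178) + 49732/((10*(-1683))) = 7200*(-1/178) + 49732/(-16830) = -3600/89 + 49732*(-1/16830) = -3600/89 - 24866/8415 = -32507074/748935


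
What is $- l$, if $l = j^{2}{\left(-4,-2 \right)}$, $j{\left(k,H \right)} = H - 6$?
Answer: $-64$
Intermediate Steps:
$j{\left(k,H \right)} = -6 + H$ ($j{\left(k,H \right)} = H - 6 = -6 + H$)
$l = 64$ ($l = \left(-6 - 2\right)^{2} = \left(-8\right)^{2} = 64$)
$- l = \left(-1\right) 64 = -64$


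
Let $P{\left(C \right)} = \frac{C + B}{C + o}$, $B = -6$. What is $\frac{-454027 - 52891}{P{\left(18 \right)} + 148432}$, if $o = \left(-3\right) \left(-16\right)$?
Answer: $- \frac{2788049}{816377} \approx -3.4151$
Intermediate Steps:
$o = 48$
$P{\left(C \right)} = \frac{-6 + C}{48 + C}$ ($P{\left(C \right)} = \frac{C - 6}{C + 48} = \frac{-6 + C}{48 + C}$)
$\frac{-454027 - 52891}{P{\left(18 \right)} + 148432} = \frac{-454027 - 52891}{\frac{-6 + 18}{48 + 18} + 148432} = - \frac{506918}{\frac{1}{66} \cdot 12 + 148432} = - \frac{506918}{\frac{2}{11} + 148432} = - \frac{506918}{\frac{1632754}{11}} = \left(-506918\right) \frac{11}{1632754} = - \frac{2788049}{816377}$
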